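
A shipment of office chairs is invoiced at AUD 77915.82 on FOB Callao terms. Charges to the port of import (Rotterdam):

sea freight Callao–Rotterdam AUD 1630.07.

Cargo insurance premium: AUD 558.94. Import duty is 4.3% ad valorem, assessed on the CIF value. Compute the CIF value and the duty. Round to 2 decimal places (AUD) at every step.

CIF value: AUD 80104.83; import duty: AUD 3444.51

CIF = FOB price + freight + insurance
CIF = 77915.82 + 1630.07 + 558.94 = 80104.83
Import duty = 80104.83 × 4.3% = 3444.51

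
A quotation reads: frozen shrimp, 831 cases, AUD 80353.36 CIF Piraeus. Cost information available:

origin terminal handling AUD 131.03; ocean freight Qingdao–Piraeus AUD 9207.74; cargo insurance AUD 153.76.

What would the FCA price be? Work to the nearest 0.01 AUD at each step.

From CIF to FCA, the seller no longer bears: origin terminal, freight, insurance.
FCA price = 80353.36 − 131.03 − 9207.74 − 153.76 = 70860.83

FCA price: AUD 70860.83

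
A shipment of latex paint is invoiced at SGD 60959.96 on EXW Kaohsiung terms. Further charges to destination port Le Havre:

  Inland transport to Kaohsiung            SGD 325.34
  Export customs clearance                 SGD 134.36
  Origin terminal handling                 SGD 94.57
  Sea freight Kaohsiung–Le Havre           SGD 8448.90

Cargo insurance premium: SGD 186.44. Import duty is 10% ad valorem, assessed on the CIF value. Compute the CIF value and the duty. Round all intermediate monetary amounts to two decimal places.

CIF value: SGD 70149.57; import duty: SGD 7014.96

CIF = EXW price + pre-shipment costs + freight + insurance
CIF = 60959.96 + 325.34 + 134.36 + 94.57 + 8448.90 + 186.44 = 70149.57
Import duty = 70149.57 × 10% = 7014.96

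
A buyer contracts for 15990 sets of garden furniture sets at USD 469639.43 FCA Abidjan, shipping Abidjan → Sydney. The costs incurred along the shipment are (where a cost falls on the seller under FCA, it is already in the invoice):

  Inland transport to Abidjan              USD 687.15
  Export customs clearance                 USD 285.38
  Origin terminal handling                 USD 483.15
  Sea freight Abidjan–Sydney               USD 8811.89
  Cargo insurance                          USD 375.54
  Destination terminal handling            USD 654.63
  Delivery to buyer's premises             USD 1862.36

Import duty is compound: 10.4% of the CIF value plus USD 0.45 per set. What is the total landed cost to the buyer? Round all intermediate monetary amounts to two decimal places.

Total landed cost: USD 538870.74

FCA: the seller delivers export-cleared goods to the carrier; the buyer bears costs from that point.
Already in the invoice (seller's account under FCA): inland to port, export clearance — exclude.
CIF value = FCA price + origin terminal + freight + insurance = 469639.43 + 483.15 + 8811.89 + 375.54 = 479310.01
Ad valorem component: 479310.01 × 10.4% = 49848.24
Specific component: 15990 × 0.45 = 7195.50
Import duty = 49848.24 + 7195.50 = 57043.74
Buyer bears: origin terminal 483.15 + freight 8811.89 + insurance 375.54 + destination terminal 654.63 + delivery 1862.36 + duty 57043.74 = 69231.31
Landed cost = invoice 469639.43 + 69231.31 = 538870.74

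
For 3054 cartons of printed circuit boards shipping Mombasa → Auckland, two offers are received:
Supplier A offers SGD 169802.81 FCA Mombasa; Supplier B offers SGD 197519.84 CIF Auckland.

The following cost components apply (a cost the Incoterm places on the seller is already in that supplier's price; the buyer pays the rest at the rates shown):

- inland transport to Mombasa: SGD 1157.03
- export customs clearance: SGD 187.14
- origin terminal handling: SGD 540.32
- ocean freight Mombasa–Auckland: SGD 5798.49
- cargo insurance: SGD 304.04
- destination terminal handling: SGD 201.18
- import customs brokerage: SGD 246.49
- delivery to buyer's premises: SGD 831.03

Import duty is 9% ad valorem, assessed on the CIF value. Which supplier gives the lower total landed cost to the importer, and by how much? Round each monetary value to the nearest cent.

Supplier A is cheaper by SGD 22970.86

Supplier A (FCA):
CIF value = FCA price + origin terminal + freight + insurance = 169802.81 + 540.32 + 5798.49 + 304.04 = 176445.66
Import duty = 176445.66 × 9% = 15880.11
Buyer bears (A): 540.32 + 5798.49 + 304.04 + 201.18 + 246.49 + 831.03 = 7921.55
Landed cost (A) = invoice 169802.81 + 7921.55 + duty 15880.11 = 193604.47
Supplier B (CIF):
The CIF price already equals the CIF value: 197519.84
Import duty = 197519.84 × 9% = 17776.79
Buyer bears (B): 201.18 + 246.49 + 831.03 = 1278.70
Landed cost (B) = invoice 197519.84 + 1278.70 + duty 17776.79 = 216575.33
Difference = |193604.47 − 216575.33| = 22970.86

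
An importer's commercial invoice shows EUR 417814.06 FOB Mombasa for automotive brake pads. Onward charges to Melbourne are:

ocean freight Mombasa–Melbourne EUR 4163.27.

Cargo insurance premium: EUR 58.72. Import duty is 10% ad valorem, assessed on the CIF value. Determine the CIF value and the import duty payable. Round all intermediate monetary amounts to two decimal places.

CIF value: EUR 422036.05; import duty: EUR 42203.61

CIF = FOB price + freight + insurance
CIF = 417814.06 + 4163.27 + 58.72 = 422036.05
Import duty = 422036.05 × 10% = 42203.61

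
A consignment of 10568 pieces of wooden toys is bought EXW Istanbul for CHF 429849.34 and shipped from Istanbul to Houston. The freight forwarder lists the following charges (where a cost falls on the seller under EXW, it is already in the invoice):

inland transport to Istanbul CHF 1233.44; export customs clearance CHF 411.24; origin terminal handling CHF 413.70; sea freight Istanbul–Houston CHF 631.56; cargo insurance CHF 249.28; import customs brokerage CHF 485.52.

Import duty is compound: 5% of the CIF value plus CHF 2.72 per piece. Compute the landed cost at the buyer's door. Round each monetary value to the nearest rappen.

Total landed cost: CHF 483658.47

EXW: the seller makes goods available at their premises; the buyer bears all onward costs.
CIF value = EXW price + inland to port + export clearance + origin terminal + freight + insurance = 429849.34 + 1233.44 + 411.24 + 413.70 + 631.56 + 249.28 = 432788.56
Ad valorem component: 432788.56 × 5% = 21639.43
Specific component: 10568 × 2.72 = 28744.96
Import duty = 21639.43 + 28744.96 = 50384.39
Buyer bears: inland to port 1233.44 + export clearance 411.24 + origin terminal 413.70 + freight 631.56 + insurance 249.28 + brokerage 485.52 + duty 50384.39 = 53809.13
Landed cost = invoice 429849.34 + 53809.13 = 483658.47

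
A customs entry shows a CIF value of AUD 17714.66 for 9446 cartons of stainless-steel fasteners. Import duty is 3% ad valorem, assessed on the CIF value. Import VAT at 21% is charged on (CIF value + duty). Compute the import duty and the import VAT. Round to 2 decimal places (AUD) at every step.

Import duty: AUD 531.44; import VAT: AUD 3831.68

Import duty = 17714.66 × 3% = 531.44
VAT base = CIF + duty = 17714.66 + 531.44 = 18246.10
Import VAT = 18246.10 × 21% = 3831.68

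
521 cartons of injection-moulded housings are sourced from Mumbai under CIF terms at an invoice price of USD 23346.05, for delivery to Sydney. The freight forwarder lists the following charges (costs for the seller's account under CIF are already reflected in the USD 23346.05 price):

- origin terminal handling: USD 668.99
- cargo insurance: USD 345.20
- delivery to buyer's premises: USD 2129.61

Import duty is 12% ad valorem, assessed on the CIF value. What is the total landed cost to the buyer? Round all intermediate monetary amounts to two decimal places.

CIF: the seller pays costs through ocean freight and marine insurance to the destination port.
Already in the invoice (seller's account under CIF): origin terminal, insurance — exclude.
The CIF price already equals the CIF value: 23346.05
Import duty = 23346.05 × 12% = 2801.53
Buyer bears: delivery 2129.61 + duty 2801.53 = 4931.14
Landed cost = invoice 23346.05 + 4931.14 = 28277.19

Total landed cost: USD 28277.19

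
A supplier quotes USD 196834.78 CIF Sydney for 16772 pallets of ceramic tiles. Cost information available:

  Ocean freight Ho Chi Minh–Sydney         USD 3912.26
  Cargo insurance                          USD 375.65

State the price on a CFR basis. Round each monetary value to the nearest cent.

CFR price: USD 196459.13

Not relevant to the conversion: freight — on the seller under both CIF and CFR; already in the CIF price and stays in the CFR price.
From CIF to CFR, the seller no longer bears: insurance.
CFR price = 196834.78 − 375.65 = 196459.13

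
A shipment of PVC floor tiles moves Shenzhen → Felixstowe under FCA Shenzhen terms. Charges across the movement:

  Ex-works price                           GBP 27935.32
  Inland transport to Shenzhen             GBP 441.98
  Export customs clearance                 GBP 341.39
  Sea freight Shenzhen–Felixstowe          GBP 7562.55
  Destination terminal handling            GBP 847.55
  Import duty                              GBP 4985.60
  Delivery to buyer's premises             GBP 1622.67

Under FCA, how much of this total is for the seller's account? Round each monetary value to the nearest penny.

FCA: the seller delivers export-cleared goods to the carrier; the buyer bears costs from that point.
Seller's account: goods 27935.32 + inland to port 441.98 + export clearance 341.39 = 28718.69
Buyer's account: freight 7562.55 + destination terminal 847.55 + duty 4985.60 + delivery 1622.67 = 15018.37

Seller's account: GBP 28718.69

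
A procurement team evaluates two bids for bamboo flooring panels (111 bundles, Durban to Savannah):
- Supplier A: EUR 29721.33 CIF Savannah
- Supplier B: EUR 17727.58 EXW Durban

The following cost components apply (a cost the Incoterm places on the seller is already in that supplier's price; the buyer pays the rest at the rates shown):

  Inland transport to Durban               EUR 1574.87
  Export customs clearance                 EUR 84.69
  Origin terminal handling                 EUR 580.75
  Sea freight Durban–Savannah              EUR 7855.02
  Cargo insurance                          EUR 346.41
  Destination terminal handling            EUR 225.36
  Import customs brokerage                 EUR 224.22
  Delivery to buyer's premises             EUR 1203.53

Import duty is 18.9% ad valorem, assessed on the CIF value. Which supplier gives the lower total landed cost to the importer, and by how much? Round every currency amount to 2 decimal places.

Supplier B is cheaper by EUR 1845.34

Supplier A (CIF):
The CIF price already equals the CIF value: 29721.33
Import duty = 29721.33 × 18.9% = 5617.33
Buyer bears (A): 225.36 + 224.22 + 1203.53 = 1653.11
Landed cost (A) = invoice 29721.33 + 1653.11 + duty 5617.33 = 36991.77
Supplier B (EXW):
CIF value = EXW price + inland to port + export clearance + origin terminal + freight + insurance = 17727.58 + 1574.87 + 84.69 + 580.75 + 7855.02 + 346.41 = 28169.32
Import duty = 28169.32 × 18.9% = 5324.00
Buyer bears (B): 1574.87 + 84.69 + 580.75 + 7855.02 + 346.41 + 225.36 + 224.22 + 1203.53 = 12094.85
Landed cost (B) = invoice 17727.58 + 12094.85 + duty 5324.00 = 35146.43
Difference = |36991.77 − 35146.43| = 1845.34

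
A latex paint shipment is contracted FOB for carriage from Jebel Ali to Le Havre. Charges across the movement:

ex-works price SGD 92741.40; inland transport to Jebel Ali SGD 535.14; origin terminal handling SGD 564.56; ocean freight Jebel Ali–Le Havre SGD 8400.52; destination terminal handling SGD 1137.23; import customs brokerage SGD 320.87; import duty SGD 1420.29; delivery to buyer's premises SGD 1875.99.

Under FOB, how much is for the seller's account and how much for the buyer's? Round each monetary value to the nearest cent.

Seller: SGD 93841.10; buyer: SGD 13154.90

FOB: the seller bears costs until goods are on board at the origin port; the buyer bears freight, insurance and all costs thereafter.
Seller's account: goods 92741.40 + inland to port 535.14 + origin terminal 564.56 = 93841.10
Buyer's account: freight 8400.52 + destination terminal 1137.23 + brokerage 320.87 + duty 1420.29 + delivery 1875.99 = 13154.90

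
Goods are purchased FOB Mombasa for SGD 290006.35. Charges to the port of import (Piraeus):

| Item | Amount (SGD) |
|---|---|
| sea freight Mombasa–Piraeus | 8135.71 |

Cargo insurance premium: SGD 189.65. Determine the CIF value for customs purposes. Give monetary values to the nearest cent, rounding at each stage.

CIF value: SGD 298331.71

CIF = FOB price + freight + insurance
CIF = 290006.35 + 8135.71 + 189.65 = 298331.71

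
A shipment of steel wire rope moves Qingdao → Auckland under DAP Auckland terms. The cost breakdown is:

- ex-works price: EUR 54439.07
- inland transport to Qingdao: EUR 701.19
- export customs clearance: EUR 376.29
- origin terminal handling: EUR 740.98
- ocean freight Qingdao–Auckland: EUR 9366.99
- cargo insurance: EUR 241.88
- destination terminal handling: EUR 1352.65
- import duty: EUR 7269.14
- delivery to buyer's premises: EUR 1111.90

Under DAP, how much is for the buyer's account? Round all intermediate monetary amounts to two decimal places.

Buyer's account: EUR 7269.14

DAP: the seller bears all costs to the named destination except import duty and clearance.
Seller's account: goods 54439.07 + inland to port 701.19 + export clearance 376.29 + origin terminal 740.98 + freight 9366.99 + insurance 241.88 + destination terminal 1352.65 + delivery 1111.90 = 68330.95
Buyer's account: duty 7269.14 = 7269.14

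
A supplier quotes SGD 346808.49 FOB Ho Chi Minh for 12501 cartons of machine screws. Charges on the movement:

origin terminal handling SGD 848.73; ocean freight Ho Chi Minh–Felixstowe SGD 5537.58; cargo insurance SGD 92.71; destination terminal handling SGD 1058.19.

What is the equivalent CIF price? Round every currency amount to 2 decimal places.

Not relevant to the conversion: origin terminal — on the seller under both FOB and CIF; already in the FOB price and stays in the CIF price. destination terminal — on the buyer under both terms; not part of either seller's price.
From FOB to CIF, the seller additionally bears: freight, insurance.
CIF price = 346808.49 + 5537.58 + 92.71 = 352438.78

CIF price: SGD 352438.78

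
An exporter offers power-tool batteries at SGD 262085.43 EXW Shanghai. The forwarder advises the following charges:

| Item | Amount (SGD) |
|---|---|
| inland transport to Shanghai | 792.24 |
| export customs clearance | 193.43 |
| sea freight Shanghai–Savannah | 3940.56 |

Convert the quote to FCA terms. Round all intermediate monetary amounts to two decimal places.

Not relevant to the conversion: freight — on the buyer under both terms; not part of either seller's price.
From EXW to FCA, the seller additionally bears: inland to port, export clearance.
FCA price = 262085.43 + 792.24 + 193.43 = 263071.10

FCA price: SGD 263071.10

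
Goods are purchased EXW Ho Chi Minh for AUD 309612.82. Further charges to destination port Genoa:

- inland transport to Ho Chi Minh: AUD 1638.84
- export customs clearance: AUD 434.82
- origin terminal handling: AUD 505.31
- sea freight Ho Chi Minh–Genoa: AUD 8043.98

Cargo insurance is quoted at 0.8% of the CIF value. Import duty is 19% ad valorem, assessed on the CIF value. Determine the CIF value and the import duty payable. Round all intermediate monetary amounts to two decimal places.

Let C be the CIF value. C = EXW price + pre-shipment costs + freight + 0.8% × C
C − 0.8% × C = 309612.82 + 1638.84 + 434.82 + 505.31 + 8043.98
0.992 × C = 320235.77
C = 320235.77 / 0.992 = 322818.32
Insurance premium = 0.8% × 322818.32 = 2582.55
Import duty = 322818.32 × 19% = 61335.48

CIF value: AUD 322818.32; import duty: AUD 61335.48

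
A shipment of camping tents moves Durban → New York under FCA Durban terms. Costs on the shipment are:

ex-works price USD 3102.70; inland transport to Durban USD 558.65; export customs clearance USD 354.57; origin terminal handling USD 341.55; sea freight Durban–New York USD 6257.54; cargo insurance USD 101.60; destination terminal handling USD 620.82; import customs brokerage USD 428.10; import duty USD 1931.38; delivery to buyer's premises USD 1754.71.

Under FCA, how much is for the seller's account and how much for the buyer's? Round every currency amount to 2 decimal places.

FCA: the seller delivers export-cleared goods to the carrier; the buyer bears costs from that point.
Seller's account: goods 3102.70 + inland to port 558.65 + export clearance 354.57 = 4015.92
Buyer's account: origin terminal 341.55 + freight 6257.54 + insurance 101.60 + destination terminal 620.82 + brokerage 428.10 + duty 1931.38 + delivery 1754.71 = 11435.70

Seller: USD 4015.92; buyer: USD 11435.70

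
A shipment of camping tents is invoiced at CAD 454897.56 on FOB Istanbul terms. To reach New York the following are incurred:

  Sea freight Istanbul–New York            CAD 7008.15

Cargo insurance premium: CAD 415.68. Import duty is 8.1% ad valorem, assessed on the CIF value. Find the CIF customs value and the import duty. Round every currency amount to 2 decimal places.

CIF value: CAD 462321.39; import duty: CAD 37448.03

CIF = FOB price + freight + insurance
CIF = 454897.56 + 7008.15 + 415.68 = 462321.39
Import duty = 462321.39 × 8.1% = 37448.03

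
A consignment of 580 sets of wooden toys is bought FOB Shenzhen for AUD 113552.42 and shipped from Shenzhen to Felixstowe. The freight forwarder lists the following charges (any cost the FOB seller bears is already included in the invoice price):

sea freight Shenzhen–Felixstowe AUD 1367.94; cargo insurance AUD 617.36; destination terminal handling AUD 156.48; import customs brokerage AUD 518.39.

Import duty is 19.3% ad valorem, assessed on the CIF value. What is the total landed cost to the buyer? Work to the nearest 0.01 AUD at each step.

FOB: the seller bears costs until goods are on board at the origin port; the buyer bears freight, insurance and all costs thereafter.
CIF value = FOB price + freight + insurance = 113552.42 + 1367.94 + 617.36 = 115537.72
Import duty = 115537.72 × 19.3% = 22298.78
Buyer bears: freight 1367.94 + insurance 617.36 + destination terminal 156.48 + brokerage 518.39 + duty 22298.78 = 24958.95
Landed cost = invoice 113552.42 + 24958.95 = 138511.37

Total landed cost: AUD 138511.37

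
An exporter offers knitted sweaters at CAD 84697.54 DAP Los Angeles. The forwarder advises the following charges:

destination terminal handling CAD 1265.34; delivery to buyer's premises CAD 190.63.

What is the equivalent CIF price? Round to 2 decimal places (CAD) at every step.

From DAP to CIF, the seller no longer bears: destination terminal, delivery.
CIF price = 84697.54 − 1265.34 − 190.63 = 83241.57

CIF price: CAD 83241.57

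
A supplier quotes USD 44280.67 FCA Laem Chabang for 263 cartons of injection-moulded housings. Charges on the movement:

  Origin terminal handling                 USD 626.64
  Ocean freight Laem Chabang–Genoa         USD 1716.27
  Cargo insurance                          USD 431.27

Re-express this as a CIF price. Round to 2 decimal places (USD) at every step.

From FCA to CIF, the seller additionally bears: origin terminal, freight, insurance.
CIF price = 44280.67 + 626.64 + 1716.27 + 431.27 = 47054.85

CIF price: USD 47054.85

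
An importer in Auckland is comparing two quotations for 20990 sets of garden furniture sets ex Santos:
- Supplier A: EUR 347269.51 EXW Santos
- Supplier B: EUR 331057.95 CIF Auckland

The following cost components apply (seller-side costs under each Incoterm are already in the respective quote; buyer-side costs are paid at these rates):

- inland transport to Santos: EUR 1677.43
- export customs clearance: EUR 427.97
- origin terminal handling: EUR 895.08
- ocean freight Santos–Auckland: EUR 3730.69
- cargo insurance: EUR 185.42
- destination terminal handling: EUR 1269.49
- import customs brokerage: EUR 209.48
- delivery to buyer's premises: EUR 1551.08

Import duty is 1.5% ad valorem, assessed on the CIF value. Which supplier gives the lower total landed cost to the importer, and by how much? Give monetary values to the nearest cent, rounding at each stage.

Supplier B is cheaper by EUR 23475.07

Supplier A (EXW):
CIF value = EXW price + inland to port + export clearance + origin terminal + freight + insurance = 347269.51 + 1677.43 + 427.97 + 895.08 + 3730.69 + 185.42 = 354186.10
Import duty = 354186.10 × 1.5% = 5312.79
Buyer bears (A): 1677.43 + 427.97 + 895.08 + 3730.69 + 185.42 + 1269.49 + 209.48 + 1551.08 = 9946.64
Landed cost (A) = invoice 347269.51 + 9946.64 + duty 5312.79 = 362528.94
Supplier B (CIF):
The CIF price already equals the CIF value: 331057.95
Import duty = 331057.95 × 1.5% = 4965.87
Buyer bears (B): 1269.49 + 209.48 + 1551.08 = 3030.05
Landed cost (B) = invoice 331057.95 + 3030.05 + duty 4965.87 = 339053.87
Difference = |362528.94 − 339053.87| = 23475.07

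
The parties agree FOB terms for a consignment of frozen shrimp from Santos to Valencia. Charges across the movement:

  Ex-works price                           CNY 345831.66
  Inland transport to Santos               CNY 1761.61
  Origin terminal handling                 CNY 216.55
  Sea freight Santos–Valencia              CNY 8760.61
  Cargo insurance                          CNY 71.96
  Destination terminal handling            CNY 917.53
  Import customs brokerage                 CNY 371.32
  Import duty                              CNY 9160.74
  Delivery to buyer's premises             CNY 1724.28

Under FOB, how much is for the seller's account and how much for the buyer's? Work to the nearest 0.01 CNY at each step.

Seller: CNY 347809.82; buyer: CNY 21006.44

FOB: the seller bears costs until goods are on board at the origin port; the buyer bears freight, insurance and all costs thereafter.
Seller's account: goods 345831.66 + inland to port 1761.61 + origin terminal 216.55 = 347809.82
Buyer's account: freight 8760.61 + insurance 71.96 + destination terminal 917.53 + brokerage 371.32 + duty 9160.74 + delivery 1724.28 = 21006.44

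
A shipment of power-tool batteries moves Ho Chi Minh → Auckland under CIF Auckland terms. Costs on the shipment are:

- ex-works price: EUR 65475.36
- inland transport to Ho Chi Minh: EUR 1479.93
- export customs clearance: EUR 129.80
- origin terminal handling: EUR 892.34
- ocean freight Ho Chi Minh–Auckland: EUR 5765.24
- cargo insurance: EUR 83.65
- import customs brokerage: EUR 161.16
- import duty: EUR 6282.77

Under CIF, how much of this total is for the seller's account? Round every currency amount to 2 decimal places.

Seller's account: EUR 73826.32

CIF: the seller pays costs through ocean freight and marine insurance to the destination port.
Seller's account: goods 65475.36 + inland to port 1479.93 + export clearance 129.80 + origin terminal 892.34 + freight 5765.24 + insurance 83.65 = 73826.32
Buyer's account: brokerage 161.16 + duty 6282.77 = 6443.93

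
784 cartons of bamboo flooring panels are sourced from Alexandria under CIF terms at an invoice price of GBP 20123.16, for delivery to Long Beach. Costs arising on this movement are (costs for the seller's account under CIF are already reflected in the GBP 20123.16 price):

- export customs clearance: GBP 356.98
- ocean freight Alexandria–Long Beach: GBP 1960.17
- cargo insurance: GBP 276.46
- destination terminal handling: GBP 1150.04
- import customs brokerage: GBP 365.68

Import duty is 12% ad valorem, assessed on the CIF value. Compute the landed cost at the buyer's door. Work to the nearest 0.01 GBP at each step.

Total landed cost: GBP 24053.66

CIF: the seller pays costs through ocean freight and marine insurance to the destination port.
Already in the invoice (seller's account under CIF): export clearance, freight, insurance — exclude.
The CIF price already equals the CIF value: 20123.16
Import duty = 20123.16 × 12% = 2414.78
Buyer bears: destination terminal 1150.04 + brokerage 365.68 + duty 2414.78 = 3930.50
Landed cost = invoice 20123.16 + 3930.50 = 24053.66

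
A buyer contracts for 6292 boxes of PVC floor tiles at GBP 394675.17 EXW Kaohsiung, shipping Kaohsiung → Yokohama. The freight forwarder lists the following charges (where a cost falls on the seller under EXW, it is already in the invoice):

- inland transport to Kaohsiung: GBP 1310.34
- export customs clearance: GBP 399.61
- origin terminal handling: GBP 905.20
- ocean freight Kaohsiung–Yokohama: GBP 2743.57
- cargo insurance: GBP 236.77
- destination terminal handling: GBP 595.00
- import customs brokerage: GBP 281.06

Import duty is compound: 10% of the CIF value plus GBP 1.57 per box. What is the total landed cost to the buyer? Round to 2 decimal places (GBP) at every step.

EXW: the seller makes goods available at their premises; the buyer bears all onward costs.
CIF value = EXW price + inland to port + export clearance + origin terminal + freight + insurance = 394675.17 + 1310.34 + 399.61 + 905.20 + 2743.57 + 236.77 = 400270.66
Ad valorem component: 400270.66 × 10% = 40027.07
Specific component: 6292 × 1.57 = 9878.44
Import duty = 40027.07 + 9878.44 = 49905.51
Buyer bears: inland to port 1310.34 + export clearance 399.61 + origin terminal 905.20 + freight 2743.57 + insurance 236.77 + destination terminal 595.00 + brokerage 281.06 + duty 49905.51 = 56377.06
Landed cost = invoice 394675.17 + 56377.06 = 451052.23

Total landed cost: GBP 451052.23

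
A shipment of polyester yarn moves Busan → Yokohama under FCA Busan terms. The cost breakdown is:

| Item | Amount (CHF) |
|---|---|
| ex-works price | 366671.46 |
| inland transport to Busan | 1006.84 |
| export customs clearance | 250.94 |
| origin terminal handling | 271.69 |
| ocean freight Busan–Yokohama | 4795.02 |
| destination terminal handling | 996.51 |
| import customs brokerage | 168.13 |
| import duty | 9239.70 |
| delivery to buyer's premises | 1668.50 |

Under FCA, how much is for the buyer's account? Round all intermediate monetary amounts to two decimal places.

Buyer's account: CHF 17139.55

FCA: the seller delivers export-cleared goods to the carrier; the buyer bears costs from that point.
Seller's account: goods 366671.46 + inland to port 1006.84 + export clearance 250.94 = 367929.24
Buyer's account: origin terminal 271.69 + freight 4795.02 + destination terminal 996.51 + brokerage 168.13 + duty 9239.70 + delivery 1668.50 = 17139.55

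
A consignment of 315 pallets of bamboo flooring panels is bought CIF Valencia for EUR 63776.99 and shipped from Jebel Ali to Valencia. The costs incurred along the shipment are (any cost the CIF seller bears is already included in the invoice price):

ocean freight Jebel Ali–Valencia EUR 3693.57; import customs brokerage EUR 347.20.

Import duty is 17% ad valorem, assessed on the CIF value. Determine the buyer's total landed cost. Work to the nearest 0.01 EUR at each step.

Total landed cost: EUR 74966.28

CIF: the seller pays costs through ocean freight and marine insurance to the destination port.
Already in the invoice (seller's account under CIF): freight — exclude.
The CIF price already equals the CIF value: 63776.99
Import duty = 63776.99 × 17% = 10842.09
Buyer bears: brokerage 347.20 + duty 10842.09 = 11189.29
Landed cost = invoice 63776.99 + 11189.29 = 74966.28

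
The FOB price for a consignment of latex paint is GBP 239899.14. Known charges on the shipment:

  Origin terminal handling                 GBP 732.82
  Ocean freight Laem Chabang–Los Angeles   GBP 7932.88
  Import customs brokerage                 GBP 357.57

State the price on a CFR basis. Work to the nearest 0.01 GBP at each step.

Not relevant to the conversion: origin terminal — on the seller under both FOB and CFR; already in the FOB price and stays in the CFR price. brokerage — on the buyer under both terms; not part of either seller's price.
From FOB to CFR, the seller additionally bears: freight.
CFR price = 239899.14 + 7932.88 = 247832.02

CFR price: GBP 247832.02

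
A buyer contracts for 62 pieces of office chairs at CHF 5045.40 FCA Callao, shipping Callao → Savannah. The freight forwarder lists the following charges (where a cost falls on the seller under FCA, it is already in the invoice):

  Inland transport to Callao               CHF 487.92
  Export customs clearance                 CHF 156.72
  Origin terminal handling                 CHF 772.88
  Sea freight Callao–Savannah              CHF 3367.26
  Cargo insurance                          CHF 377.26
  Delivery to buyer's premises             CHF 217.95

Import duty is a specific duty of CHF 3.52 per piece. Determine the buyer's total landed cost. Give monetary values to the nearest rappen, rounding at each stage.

FCA: the seller delivers export-cleared goods to the carrier; the buyer bears costs from that point.
Already in the invoice (seller's account under FCA): inland to port, export clearance — exclude.
CIF value = FCA price + origin terminal + freight + insurance = 5045.40 + 772.88 + 3367.26 + 377.26 = 9562.80
Import duty = 62 × 3.52 = 218.24
Buyer bears: origin terminal 772.88 + freight 3367.26 + insurance 377.26 + delivery 217.95 + duty 218.24 = 4953.59
Landed cost = invoice 5045.40 + 4953.59 = 9998.99

Total landed cost: CHF 9998.99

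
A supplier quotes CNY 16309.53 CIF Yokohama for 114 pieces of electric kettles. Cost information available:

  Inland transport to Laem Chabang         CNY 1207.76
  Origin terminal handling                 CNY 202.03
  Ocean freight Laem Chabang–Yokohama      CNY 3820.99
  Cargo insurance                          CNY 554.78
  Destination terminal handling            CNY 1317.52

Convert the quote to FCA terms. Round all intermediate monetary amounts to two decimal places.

Not relevant to the conversion: inland to port — on the seller under both CIF and FCA; already in the CIF price and stays in the FCA price. destination terminal — on the buyer under both terms; not part of either seller's price.
From CIF to FCA, the seller no longer bears: origin terminal, freight, insurance.
FCA price = 16309.53 − 202.03 − 3820.99 − 554.78 = 11731.73

FCA price: CNY 11731.73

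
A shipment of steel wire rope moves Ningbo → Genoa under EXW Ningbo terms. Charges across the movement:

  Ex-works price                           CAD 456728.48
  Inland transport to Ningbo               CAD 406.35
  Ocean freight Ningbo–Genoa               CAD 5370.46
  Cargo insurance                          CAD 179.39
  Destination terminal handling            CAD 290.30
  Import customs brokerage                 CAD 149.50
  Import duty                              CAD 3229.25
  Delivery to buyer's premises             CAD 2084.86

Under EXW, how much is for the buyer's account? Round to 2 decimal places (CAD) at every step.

Buyer's account: CAD 11710.11

EXW: the seller makes goods available at their premises; the buyer bears all onward costs.
Seller's account: goods 456728.48 = 456728.48
Buyer's account: inland to port 406.35 + freight 5370.46 + insurance 179.39 + destination terminal 290.30 + brokerage 149.50 + duty 3229.25 + delivery 2084.86 = 11710.11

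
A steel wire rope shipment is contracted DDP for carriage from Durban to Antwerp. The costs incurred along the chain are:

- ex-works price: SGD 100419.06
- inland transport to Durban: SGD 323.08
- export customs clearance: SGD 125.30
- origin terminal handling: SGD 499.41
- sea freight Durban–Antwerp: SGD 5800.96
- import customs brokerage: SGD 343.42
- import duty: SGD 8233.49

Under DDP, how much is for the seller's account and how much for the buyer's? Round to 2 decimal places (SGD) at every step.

DDP: the seller bears all costs including import duty.
Seller's account: goods 100419.06 + inland to port 323.08 + export clearance 125.30 + origin terminal 499.41 + freight 5800.96 + brokerage 343.42 + duty 8233.49 = 115744.72
Buyer's account: 0.00

Seller: SGD 115744.72; buyer: SGD 0.00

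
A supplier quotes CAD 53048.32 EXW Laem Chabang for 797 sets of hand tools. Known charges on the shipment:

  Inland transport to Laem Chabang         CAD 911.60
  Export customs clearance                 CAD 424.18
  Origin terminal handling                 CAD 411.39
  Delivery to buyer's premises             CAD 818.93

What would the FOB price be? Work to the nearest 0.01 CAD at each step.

Not relevant to the conversion: delivery — on the buyer under both terms; not part of either seller's price.
From EXW to FOB, the seller additionally bears: inland to port, export clearance, origin terminal.
FOB price = 53048.32 + 911.60 + 424.18 + 411.39 = 54795.49

FOB price: CAD 54795.49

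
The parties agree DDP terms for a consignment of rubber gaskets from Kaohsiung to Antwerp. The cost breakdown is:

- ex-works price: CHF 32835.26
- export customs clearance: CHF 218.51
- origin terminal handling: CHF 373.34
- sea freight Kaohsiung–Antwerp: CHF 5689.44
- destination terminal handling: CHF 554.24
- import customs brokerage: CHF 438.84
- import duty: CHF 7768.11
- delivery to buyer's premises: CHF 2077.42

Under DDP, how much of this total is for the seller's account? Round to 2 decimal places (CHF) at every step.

DDP: the seller bears all costs including import duty.
Seller's account: goods 32835.26 + export clearance 218.51 + origin terminal 373.34 + freight 5689.44 + destination terminal 554.24 + brokerage 438.84 + duty 7768.11 + delivery 2077.42 = 49955.16
Buyer's account: 0.00

Seller's account: CHF 49955.16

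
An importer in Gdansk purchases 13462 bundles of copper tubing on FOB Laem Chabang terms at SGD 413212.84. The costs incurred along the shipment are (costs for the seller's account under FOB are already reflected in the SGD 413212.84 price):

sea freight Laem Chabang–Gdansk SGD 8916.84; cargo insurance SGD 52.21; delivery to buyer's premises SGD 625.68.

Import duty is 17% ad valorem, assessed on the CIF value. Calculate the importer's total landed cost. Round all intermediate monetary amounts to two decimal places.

FOB: the seller bears costs until goods are on board at the origin port; the buyer bears freight, insurance and all costs thereafter.
CIF value = FOB price + freight + insurance = 413212.84 + 8916.84 + 52.21 = 422181.89
Import duty = 422181.89 × 17% = 71770.92
Buyer bears: freight 8916.84 + insurance 52.21 + delivery 625.68 + duty 71770.92 = 81365.65
Landed cost = invoice 413212.84 + 81365.65 = 494578.49

Total landed cost: SGD 494578.49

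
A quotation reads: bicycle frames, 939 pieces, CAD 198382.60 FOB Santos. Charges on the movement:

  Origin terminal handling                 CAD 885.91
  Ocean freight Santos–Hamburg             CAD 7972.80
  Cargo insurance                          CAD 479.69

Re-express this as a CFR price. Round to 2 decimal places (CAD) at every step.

CFR price: CAD 206355.40

Not relevant to the conversion: origin terminal — on the seller under both FOB and CFR; already in the FOB price and stays in the CFR price. insurance — on the buyer under both terms; not part of either seller's price.
From FOB to CFR, the seller additionally bears: freight.
CFR price = 198382.60 + 7972.80 = 206355.40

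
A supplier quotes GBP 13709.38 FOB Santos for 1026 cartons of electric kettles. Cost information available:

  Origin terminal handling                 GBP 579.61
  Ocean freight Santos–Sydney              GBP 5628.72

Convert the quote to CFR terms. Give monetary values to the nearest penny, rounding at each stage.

CFR price: GBP 19338.10

Not relevant to the conversion: origin terminal — on the seller under both FOB and CFR; already in the FOB price and stays in the CFR price.
From FOB to CFR, the seller additionally bears: freight.
CFR price = 13709.38 + 5628.72 = 19338.10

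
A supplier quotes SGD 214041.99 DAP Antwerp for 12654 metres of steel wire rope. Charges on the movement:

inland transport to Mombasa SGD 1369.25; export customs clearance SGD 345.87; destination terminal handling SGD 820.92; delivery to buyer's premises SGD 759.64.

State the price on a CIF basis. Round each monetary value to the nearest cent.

Not relevant to the conversion: export clearance, inland to port — on the seller under both DAP and CIF; already in the DAP price and stays in the CIF price.
From DAP to CIF, the seller no longer bears: destination terminal, delivery.
CIF price = 214041.99 − 820.92 − 759.64 = 212461.43

CIF price: SGD 212461.43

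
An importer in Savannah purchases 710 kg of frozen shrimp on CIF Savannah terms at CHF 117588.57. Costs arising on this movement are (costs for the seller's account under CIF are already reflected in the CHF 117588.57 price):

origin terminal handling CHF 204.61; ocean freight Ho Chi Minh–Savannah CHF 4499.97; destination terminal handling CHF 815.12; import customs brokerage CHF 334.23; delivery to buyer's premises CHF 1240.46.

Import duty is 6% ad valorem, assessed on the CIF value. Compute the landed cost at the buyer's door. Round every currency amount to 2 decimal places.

CIF: the seller pays costs through ocean freight and marine insurance to the destination port.
Already in the invoice (seller's account under CIF): origin terminal, freight — exclude.
The CIF price already equals the CIF value: 117588.57
Import duty = 117588.57 × 6% = 7055.31
Buyer bears: destination terminal 815.12 + brokerage 334.23 + delivery 1240.46 + duty 7055.31 = 9445.12
Landed cost = invoice 117588.57 + 9445.12 = 127033.69

Total landed cost: CHF 127033.69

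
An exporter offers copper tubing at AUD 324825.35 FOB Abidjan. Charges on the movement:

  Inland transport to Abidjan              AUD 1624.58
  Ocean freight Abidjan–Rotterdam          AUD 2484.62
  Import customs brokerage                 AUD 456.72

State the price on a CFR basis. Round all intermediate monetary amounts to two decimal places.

Not relevant to the conversion: inland to port — on the seller under both FOB and CFR; already in the FOB price and stays in the CFR price. brokerage — on the buyer under both terms; not part of either seller's price.
From FOB to CFR, the seller additionally bears: freight.
CFR price = 324825.35 + 2484.62 = 327309.97

CFR price: AUD 327309.97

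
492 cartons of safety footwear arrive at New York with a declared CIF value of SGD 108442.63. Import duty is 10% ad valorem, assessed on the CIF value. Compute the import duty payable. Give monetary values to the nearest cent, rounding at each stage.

Import duty: SGD 10844.26

Import duty = 108442.63 × 10% = 10844.26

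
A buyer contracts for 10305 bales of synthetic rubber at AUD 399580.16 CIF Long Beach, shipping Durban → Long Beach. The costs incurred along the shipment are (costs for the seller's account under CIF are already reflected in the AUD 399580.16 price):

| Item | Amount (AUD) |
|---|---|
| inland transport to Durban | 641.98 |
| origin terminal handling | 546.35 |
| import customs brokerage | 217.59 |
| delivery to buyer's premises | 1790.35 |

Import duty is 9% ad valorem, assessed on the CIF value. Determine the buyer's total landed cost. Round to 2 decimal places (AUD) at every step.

CIF: the seller pays costs through ocean freight and marine insurance to the destination port.
Already in the invoice (seller's account under CIF): inland to port, origin terminal — exclude.
The CIF price already equals the CIF value: 399580.16
Import duty = 399580.16 × 9% = 35962.21
Buyer bears: brokerage 217.59 + delivery 1790.35 + duty 35962.21 = 37970.15
Landed cost = invoice 399580.16 + 37970.15 = 437550.31

Total landed cost: AUD 437550.31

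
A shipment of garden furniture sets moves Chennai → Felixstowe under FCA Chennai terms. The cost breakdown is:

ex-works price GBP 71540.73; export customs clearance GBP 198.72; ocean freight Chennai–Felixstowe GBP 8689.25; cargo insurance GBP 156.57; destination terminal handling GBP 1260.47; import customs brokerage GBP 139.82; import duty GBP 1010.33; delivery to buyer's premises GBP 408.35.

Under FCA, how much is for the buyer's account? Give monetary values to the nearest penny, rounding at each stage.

Buyer's account: GBP 11664.79

FCA: the seller delivers export-cleared goods to the carrier; the buyer bears costs from that point.
Seller's account: goods 71540.73 + export clearance 198.72 = 71739.45
Buyer's account: freight 8689.25 + insurance 156.57 + destination terminal 1260.47 + brokerage 139.82 + duty 1010.33 + delivery 408.35 = 11664.79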